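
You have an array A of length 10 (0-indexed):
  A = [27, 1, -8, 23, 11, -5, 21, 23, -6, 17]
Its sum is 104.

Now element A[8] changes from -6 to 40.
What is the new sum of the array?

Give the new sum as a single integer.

Answer: 150

Derivation:
Old value at index 8: -6
New value at index 8: 40
Delta = 40 - -6 = 46
New sum = old_sum + delta = 104 + (46) = 150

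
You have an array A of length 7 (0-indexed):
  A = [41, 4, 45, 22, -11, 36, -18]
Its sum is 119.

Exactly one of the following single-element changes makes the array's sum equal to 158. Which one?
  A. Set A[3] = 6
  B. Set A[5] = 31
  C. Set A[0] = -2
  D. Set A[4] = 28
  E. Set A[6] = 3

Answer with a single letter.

Answer: D

Derivation:
Option A: A[3] 22->6, delta=-16, new_sum=119+(-16)=103
Option B: A[5] 36->31, delta=-5, new_sum=119+(-5)=114
Option C: A[0] 41->-2, delta=-43, new_sum=119+(-43)=76
Option D: A[4] -11->28, delta=39, new_sum=119+(39)=158 <-- matches target
Option E: A[6] -18->3, delta=21, new_sum=119+(21)=140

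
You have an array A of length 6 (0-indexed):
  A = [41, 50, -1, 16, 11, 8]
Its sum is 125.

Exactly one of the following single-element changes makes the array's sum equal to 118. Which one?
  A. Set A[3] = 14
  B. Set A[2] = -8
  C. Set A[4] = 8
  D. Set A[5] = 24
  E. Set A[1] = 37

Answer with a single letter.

Option A: A[3] 16->14, delta=-2, new_sum=125+(-2)=123
Option B: A[2] -1->-8, delta=-7, new_sum=125+(-7)=118 <-- matches target
Option C: A[4] 11->8, delta=-3, new_sum=125+(-3)=122
Option D: A[5] 8->24, delta=16, new_sum=125+(16)=141
Option E: A[1] 50->37, delta=-13, new_sum=125+(-13)=112

Answer: B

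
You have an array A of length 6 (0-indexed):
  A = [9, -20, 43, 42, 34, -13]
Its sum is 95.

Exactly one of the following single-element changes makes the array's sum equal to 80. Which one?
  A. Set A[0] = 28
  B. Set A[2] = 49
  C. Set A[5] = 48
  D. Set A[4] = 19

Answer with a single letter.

Option A: A[0] 9->28, delta=19, new_sum=95+(19)=114
Option B: A[2] 43->49, delta=6, new_sum=95+(6)=101
Option C: A[5] -13->48, delta=61, new_sum=95+(61)=156
Option D: A[4] 34->19, delta=-15, new_sum=95+(-15)=80 <-- matches target

Answer: D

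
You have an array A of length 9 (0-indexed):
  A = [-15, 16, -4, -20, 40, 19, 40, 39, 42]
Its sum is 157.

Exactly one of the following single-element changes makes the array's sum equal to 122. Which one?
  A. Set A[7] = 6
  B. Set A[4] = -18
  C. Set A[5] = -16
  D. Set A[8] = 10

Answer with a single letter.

Answer: C

Derivation:
Option A: A[7] 39->6, delta=-33, new_sum=157+(-33)=124
Option B: A[4] 40->-18, delta=-58, new_sum=157+(-58)=99
Option C: A[5] 19->-16, delta=-35, new_sum=157+(-35)=122 <-- matches target
Option D: A[8] 42->10, delta=-32, new_sum=157+(-32)=125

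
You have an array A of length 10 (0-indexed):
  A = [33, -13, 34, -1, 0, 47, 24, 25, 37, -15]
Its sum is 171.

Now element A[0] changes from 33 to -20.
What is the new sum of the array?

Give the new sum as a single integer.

Old value at index 0: 33
New value at index 0: -20
Delta = -20 - 33 = -53
New sum = old_sum + delta = 171 + (-53) = 118

Answer: 118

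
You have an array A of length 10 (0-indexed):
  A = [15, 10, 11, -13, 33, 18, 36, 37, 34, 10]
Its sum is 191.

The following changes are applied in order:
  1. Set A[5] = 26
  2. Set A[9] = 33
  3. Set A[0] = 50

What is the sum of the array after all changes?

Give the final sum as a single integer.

Initial sum: 191
Change 1: A[5] 18 -> 26, delta = 8, sum = 199
Change 2: A[9] 10 -> 33, delta = 23, sum = 222
Change 3: A[0] 15 -> 50, delta = 35, sum = 257

Answer: 257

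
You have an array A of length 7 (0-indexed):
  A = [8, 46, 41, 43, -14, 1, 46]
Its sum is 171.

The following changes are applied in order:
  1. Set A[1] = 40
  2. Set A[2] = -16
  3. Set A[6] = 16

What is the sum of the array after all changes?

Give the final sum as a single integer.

Answer: 78

Derivation:
Initial sum: 171
Change 1: A[1] 46 -> 40, delta = -6, sum = 165
Change 2: A[2] 41 -> -16, delta = -57, sum = 108
Change 3: A[6] 46 -> 16, delta = -30, sum = 78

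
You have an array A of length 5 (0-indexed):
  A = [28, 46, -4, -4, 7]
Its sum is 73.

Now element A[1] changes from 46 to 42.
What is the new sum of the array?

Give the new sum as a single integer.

Old value at index 1: 46
New value at index 1: 42
Delta = 42 - 46 = -4
New sum = old_sum + delta = 73 + (-4) = 69

Answer: 69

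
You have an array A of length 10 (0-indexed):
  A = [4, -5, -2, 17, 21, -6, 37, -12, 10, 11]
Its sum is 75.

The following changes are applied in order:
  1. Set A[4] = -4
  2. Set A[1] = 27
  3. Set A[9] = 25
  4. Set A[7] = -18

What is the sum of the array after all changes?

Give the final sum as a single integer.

Answer: 90

Derivation:
Initial sum: 75
Change 1: A[4] 21 -> -4, delta = -25, sum = 50
Change 2: A[1] -5 -> 27, delta = 32, sum = 82
Change 3: A[9] 11 -> 25, delta = 14, sum = 96
Change 4: A[7] -12 -> -18, delta = -6, sum = 90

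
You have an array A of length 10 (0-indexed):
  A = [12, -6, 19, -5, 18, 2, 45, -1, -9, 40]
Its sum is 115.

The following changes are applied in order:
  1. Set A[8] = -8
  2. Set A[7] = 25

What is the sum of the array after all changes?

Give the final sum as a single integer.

Initial sum: 115
Change 1: A[8] -9 -> -8, delta = 1, sum = 116
Change 2: A[7] -1 -> 25, delta = 26, sum = 142

Answer: 142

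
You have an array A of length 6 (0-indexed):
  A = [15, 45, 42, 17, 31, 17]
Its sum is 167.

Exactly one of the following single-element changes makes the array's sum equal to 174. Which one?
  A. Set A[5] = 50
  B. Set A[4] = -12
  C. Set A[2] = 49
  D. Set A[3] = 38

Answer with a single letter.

Option A: A[5] 17->50, delta=33, new_sum=167+(33)=200
Option B: A[4] 31->-12, delta=-43, new_sum=167+(-43)=124
Option C: A[2] 42->49, delta=7, new_sum=167+(7)=174 <-- matches target
Option D: A[3] 17->38, delta=21, new_sum=167+(21)=188

Answer: C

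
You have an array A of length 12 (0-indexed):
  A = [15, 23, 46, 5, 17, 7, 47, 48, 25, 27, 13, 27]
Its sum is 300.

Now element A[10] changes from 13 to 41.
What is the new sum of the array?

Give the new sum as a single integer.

Old value at index 10: 13
New value at index 10: 41
Delta = 41 - 13 = 28
New sum = old_sum + delta = 300 + (28) = 328

Answer: 328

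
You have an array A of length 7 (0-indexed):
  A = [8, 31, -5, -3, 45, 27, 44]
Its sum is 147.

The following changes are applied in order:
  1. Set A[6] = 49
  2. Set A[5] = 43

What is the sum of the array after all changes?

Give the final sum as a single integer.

Initial sum: 147
Change 1: A[6] 44 -> 49, delta = 5, sum = 152
Change 2: A[5] 27 -> 43, delta = 16, sum = 168

Answer: 168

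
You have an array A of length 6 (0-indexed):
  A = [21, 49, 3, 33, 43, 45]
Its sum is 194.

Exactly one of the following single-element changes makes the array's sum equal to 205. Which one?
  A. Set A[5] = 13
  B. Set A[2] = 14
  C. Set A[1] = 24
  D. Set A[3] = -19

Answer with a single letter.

Option A: A[5] 45->13, delta=-32, new_sum=194+(-32)=162
Option B: A[2] 3->14, delta=11, new_sum=194+(11)=205 <-- matches target
Option C: A[1] 49->24, delta=-25, new_sum=194+(-25)=169
Option D: A[3] 33->-19, delta=-52, new_sum=194+(-52)=142

Answer: B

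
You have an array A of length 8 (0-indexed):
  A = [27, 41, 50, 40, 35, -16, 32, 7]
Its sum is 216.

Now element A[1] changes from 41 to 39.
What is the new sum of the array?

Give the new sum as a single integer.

Old value at index 1: 41
New value at index 1: 39
Delta = 39 - 41 = -2
New sum = old_sum + delta = 216 + (-2) = 214

Answer: 214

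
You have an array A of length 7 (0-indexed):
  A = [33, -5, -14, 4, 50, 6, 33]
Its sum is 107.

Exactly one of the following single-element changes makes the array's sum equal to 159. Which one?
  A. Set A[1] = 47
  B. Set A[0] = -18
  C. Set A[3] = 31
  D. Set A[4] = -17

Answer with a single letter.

Answer: A

Derivation:
Option A: A[1] -5->47, delta=52, new_sum=107+(52)=159 <-- matches target
Option B: A[0] 33->-18, delta=-51, new_sum=107+(-51)=56
Option C: A[3] 4->31, delta=27, new_sum=107+(27)=134
Option D: A[4] 50->-17, delta=-67, new_sum=107+(-67)=40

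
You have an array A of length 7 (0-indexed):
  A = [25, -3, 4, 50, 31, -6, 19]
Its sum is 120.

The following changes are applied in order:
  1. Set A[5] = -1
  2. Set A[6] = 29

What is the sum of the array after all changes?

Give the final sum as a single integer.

Initial sum: 120
Change 1: A[5] -6 -> -1, delta = 5, sum = 125
Change 2: A[6] 19 -> 29, delta = 10, sum = 135

Answer: 135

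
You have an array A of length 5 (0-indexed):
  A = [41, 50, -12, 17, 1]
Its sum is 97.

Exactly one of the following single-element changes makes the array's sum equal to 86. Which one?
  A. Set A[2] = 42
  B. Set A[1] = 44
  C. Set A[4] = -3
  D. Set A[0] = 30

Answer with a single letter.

Option A: A[2] -12->42, delta=54, new_sum=97+(54)=151
Option B: A[1] 50->44, delta=-6, new_sum=97+(-6)=91
Option C: A[4] 1->-3, delta=-4, new_sum=97+(-4)=93
Option D: A[0] 41->30, delta=-11, new_sum=97+(-11)=86 <-- matches target

Answer: D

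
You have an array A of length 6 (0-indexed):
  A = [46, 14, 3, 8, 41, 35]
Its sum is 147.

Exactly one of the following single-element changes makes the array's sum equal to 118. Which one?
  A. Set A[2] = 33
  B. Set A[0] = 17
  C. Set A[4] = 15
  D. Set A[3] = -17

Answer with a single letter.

Option A: A[2] 3->33, delta=30, new_sum=147+(30)=177
Option B: A[0] 46->17, delta=-29, new_sum=147+(-29)=118 <-- matches target
Option C: A[4] 41->15, delta=-26, new_sum=147+(-26)=121
Option D: A[3] 8->-17, delta=-25, new_sum=147+(-25)=122

Answer: B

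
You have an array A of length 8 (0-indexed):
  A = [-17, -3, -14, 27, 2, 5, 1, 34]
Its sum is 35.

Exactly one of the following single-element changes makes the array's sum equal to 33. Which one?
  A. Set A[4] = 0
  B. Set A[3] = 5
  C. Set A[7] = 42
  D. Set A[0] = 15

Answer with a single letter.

Option A: A[4] 2->0, delta=-2, new_sum=35+(-2)=33 <-- matches target
Option B: A[3] 27->5, delta=-22, new_sum=35+(-22)=13
Option C: A[7] 34->42, delta=8, new_sum=35+(8)=43
Option D: A[0] -17->15, delta=32, new_sum=35+(32)=67

Answer: A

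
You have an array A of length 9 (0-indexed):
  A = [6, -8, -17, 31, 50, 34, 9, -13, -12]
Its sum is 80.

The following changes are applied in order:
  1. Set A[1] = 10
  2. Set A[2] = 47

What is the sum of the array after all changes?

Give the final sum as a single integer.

Answer: 162

Derivation:
Initial sum: 80
Change 1: A[1] -8 -> 10, delta = 18, sum = 98
Change 2: A[2] -17 -> 47, delta = 64, sum = 162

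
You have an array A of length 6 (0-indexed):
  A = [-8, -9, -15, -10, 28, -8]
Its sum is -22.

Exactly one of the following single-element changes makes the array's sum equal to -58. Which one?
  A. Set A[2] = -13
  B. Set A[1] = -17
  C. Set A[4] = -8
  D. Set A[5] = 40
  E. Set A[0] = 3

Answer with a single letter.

Answer: C

Derivation:
Option A: A[2] -15->-13, delta=2, new_sum=-22+(2)=-20
Option B: A[1] -9->-17, delta=-8, new_sum=-22+(-8)=-30
Option C: A[4] 28->-8, delta=-36, new_sum=-22+(-36)=-58 <-- matches target
Option D: A[5] -8->40, delta=48, new_sum=-22+(48)=26
Option E: A[0] -8->3, delta=11, new_sum=-22+(11)=-11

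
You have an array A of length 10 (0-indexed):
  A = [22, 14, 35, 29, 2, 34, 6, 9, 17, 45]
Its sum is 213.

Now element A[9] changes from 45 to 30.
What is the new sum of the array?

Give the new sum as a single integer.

Answer: 198

Derivation:
Old value at index 9: 45
New value at index 9: 30
Delta = 30 - 45 = -15
New sum = old_sum + delta = 213 + (-15) = 198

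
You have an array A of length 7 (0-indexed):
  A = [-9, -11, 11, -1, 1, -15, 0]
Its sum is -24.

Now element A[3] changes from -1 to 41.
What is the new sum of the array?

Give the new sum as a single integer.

Old value at index 3: -1
New value at index 3: 41
Delta = 41 - -1 = 42
New sum = old_sum + delta = -24 + (42) = 18

Answer: 18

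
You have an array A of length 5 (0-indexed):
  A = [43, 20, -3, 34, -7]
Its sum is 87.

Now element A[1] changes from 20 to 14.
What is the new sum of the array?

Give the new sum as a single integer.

Old value at index 1: 20
New value at index 1: 14
Delta = 14 - 20 = -6
New sum = old_sum + delta = 87 + (-6) = 81

Answer: 81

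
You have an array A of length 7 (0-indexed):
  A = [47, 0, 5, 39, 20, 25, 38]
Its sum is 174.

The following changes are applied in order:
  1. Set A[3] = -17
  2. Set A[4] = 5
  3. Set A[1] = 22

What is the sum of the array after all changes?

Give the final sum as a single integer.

Answer: 125

Derivation:
Initial sum: 174
Change 1: A[3] 39 -> -17, delta = -56, sum = 118
Change 2: A[4] 20 -> 5, delta = -15, sum = 103
Change 3: A[1] 0 -> 22, delta = 22, sum = 125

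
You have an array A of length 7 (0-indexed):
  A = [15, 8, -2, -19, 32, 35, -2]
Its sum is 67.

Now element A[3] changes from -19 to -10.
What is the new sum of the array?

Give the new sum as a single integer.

Old value at index 3: -19
New value at index 3: -10
Delta = -10 - -19 = 9
New sum = old_sum + delta = 67 + (9) = 76

Answer: 76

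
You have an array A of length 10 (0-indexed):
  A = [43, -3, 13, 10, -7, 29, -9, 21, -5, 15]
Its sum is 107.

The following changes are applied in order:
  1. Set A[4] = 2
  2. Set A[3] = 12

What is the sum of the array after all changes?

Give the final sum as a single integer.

Initial sum: 107
Change 1: A[4] -7 -> 2, delta = 9, sum = 116
Change 2: A[3] 10 -> 12, delta = 2, sum = 118

Answer: 118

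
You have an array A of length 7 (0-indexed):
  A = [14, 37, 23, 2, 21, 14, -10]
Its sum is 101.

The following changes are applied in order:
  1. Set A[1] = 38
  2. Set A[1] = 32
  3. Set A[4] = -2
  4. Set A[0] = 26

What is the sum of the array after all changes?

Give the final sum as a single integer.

Initial sum: 101
Change 1: A[1] 37 -> 38, delta = 1, sum = 102
Change 2: A[1] 38 -> 32, delta = -6, sum = 96
Change 3: A[4] 21 -> -2, delta = -23, sum = 73
Change 4: A[0] 14 -> 26, delta = 12, sum = 85

Answer: 85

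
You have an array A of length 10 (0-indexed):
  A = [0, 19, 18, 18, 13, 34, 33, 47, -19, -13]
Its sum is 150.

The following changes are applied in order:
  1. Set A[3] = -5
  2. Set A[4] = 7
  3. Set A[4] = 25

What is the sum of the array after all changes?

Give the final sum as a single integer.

Initial sum: 150
Change 1: A[3] 18 -> -5, delta = -23, sum = 127
Change 2: A[4] 13 -> 7, delta = -6, sum = 121
Change 3: A[4] 7 -> 25, delta = 18, sum = 139

Answer: 139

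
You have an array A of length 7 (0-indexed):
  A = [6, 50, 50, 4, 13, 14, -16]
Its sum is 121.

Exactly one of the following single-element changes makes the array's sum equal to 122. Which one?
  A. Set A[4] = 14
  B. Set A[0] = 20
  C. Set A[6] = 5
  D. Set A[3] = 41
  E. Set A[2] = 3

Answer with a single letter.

Option A: A[4] 13->14, delta=1, new_sum=121+(1)=122 <-- matches target
Option B: A[0] 6->20, delta=14, new_sum=121+(14)=135
Option C: A[6] -16->5, delta=21, new_sum=121+(21)=142
Option D: A[3] 4->41, delta=37, new_sum=121+(37)=158
Option E: A[2] 50->3, delta=-47, new_sum=121+(-47)=74

Answer: A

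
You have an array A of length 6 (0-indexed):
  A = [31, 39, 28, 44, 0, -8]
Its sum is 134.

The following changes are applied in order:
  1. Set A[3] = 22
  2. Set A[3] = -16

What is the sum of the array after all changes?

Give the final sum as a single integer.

Answer: 74

Derivation:
Initial sum: 134
Change 1: A[3] 44 -> 22, delta = -22, sum = 112
Change 2: A[3] 22 -> -16, delta = -38, sum = 74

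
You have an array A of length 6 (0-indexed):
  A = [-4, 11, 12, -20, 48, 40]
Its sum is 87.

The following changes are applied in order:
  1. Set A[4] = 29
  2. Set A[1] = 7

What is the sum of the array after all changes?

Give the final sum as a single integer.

Initial sum: 87
Change 1: A[4] 48 -> 29, delta = -19, sum = 68
Change 2: A[1] 11 -> 7, delta = -4, sum = 64

Answer: 64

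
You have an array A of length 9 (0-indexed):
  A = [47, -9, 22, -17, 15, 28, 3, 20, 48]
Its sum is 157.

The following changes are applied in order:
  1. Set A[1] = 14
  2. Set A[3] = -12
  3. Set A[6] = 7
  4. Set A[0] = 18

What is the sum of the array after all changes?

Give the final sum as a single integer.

Answer: 160

Derivation:
Initial sum: 157
Change 1: A[1] -9 -> 14, delta = 23, sum = 180
Change 2: A[3] -17 -> -12, delta = 5, sum = 185
Change 3: A[6] 3 -> 7, delta = 4, sum = 189
Change 4: A[0] 47 -> 18, delta = -29, sum = 160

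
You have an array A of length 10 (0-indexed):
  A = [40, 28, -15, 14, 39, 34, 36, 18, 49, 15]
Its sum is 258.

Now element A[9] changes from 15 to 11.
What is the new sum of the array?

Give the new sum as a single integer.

Answer: 254

Derivation:
Old value at index 9: 15
New value at index 9: 11
Delta = 11 - 15 = -4
New sum = old_sum + delta = 258 + (-4) = 254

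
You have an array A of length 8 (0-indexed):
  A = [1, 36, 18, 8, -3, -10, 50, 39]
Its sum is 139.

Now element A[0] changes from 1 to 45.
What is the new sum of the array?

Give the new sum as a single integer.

Answer: 183

Derivation:
Old value at index 0: 1
New value at index 0: 45
Delta = 45 - 1 = 44
New sum = old_sum + delta = 139 + (44) = 183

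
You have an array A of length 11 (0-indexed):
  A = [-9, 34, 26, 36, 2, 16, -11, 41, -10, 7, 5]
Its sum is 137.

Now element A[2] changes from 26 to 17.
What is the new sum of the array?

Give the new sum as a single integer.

Answer: 128

Derivation:
Old value at index 2: 26
New value at index 2: 17
Delta = 17 - 26 = -9
New sum = old_sum + delta = 137 + (-9) = 128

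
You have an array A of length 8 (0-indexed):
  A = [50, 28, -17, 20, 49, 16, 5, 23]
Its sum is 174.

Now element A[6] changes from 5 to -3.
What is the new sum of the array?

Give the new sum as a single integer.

Old value at index 6: 5
New value at index 6: -3
Delta = -3 - 5 = -8
New sum = old_sum + delta = 174 + (-8) = 166

Answer: 166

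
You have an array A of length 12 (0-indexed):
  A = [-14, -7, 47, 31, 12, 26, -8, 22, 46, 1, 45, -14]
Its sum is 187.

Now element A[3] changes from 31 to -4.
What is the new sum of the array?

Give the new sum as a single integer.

Answer: 152

Derivation:
Old value at index 3: 31
New value at index 3: -4
Delta = -4 - 31 = -35
New sum = old_sum + delta = 187 + (-35) = 152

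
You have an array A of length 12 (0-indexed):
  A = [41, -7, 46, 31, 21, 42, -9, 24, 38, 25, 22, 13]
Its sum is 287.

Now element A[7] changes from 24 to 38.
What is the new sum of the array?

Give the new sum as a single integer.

Old value at index 7: 24
New value at index 7: 38
Delta = 38 - 24 = 14
New sum = old_sum + delta = 287 + (14) = 301

Answer: 301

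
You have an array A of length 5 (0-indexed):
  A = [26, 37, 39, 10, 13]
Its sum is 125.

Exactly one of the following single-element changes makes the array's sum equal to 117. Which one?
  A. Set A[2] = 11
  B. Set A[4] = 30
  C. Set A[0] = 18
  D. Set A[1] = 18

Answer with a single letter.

Answer: C

Derivation:
Option A: A[2] 39->11, delta=-28, new_sum=125+(-28)=97
Option B: A[4] 13->30, delta=17, new_sum=125+(17)=142
Option C: A[0] 26->18, delta=-8, new_sum=125+(-8)=117 <-- matches target
Option D: A[1] 37->18, delta=-19, new_sum=125+(-19)=106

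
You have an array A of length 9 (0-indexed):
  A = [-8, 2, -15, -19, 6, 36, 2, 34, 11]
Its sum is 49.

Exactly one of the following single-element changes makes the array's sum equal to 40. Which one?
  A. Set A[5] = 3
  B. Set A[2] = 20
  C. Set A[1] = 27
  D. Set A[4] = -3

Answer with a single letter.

Option A: A[5] 36->3, delta=-33, new_sum=49+(-33)=16
Option B: A[2] -15->20, delta=35, new_sum=49+(35)=84
Option C: A[1] 2->27, delta=25, new_sum=49+(25)=74
Option D: A[4] 6->-3, delta=-9, new_sum=49+(-9)=40 <-- matches target

Answer: D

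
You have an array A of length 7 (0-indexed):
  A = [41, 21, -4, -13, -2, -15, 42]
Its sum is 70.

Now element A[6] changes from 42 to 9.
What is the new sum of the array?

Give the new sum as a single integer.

Old value at index 6: 42
New value at index 6: 9
Delta = 9 - 42 = -33
New sum = old_sum + delta = 70 + (-33) = 37

Answer: 37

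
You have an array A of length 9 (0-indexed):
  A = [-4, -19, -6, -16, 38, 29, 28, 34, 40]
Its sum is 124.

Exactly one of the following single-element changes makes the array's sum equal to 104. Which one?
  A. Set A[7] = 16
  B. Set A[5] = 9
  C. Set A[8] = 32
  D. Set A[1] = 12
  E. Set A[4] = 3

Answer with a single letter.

Answer: B

Derivation:
Option A: A[7] 34->16, delta=-18, new_sum=124+(-18)=106
Option B: A[5] 29->9, delta=-20, new_sum=124+(-20)=104 <-- matches target
Option C: A[8] 40->32, delta=-8, new_sum=124+(-8)=116
Option D: A[1] -19->12, delta=31, new_sum=124+(31)=155
Option E: A[4] 38->3, delta=-35, new_sum=124+(-35)=89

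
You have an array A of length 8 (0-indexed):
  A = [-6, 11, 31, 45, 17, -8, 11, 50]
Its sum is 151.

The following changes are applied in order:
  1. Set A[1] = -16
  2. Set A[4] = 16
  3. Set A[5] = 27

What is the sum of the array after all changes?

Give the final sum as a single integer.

Answer: 158

Derivation:
Initial sum: 151
Change 1: A[1] 11 -> -16, delta = -27, sum = 124
Change 2: A[4] 17 -> 16, delta = -1, sum = 123
Change 3: A[5] -8 -> 27, delta = 35, sum = 158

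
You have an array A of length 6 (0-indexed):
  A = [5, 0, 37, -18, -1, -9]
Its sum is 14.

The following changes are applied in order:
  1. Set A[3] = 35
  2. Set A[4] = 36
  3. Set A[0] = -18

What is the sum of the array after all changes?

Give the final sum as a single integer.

Initial sum: 14
Change 1: A[3] -18 -> 35, delta = 53, sum = 67
Change 2: A[4] -1 -> 36, delta = 37, sum = 104
Change 3: A[0] 5 -> -18, delta = -23, sum = 81

Answer: 81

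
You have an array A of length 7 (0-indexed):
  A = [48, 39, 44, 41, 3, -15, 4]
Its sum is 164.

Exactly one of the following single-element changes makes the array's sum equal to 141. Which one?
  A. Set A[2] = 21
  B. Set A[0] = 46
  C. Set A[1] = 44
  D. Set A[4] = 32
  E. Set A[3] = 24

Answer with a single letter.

Answer: A

Derivation:
Option A: A[2] 44->21, delta=-23, new_sum=164+(-23)=141 <-- matches target
Option B: A[0] 48->46, delta=-2, new_sum=164+(-2)=162
Option C: A[1] 39->44, delta=5, new_sum=164+(5)=169
Option D: A[4] 3->32, delta=29, new_sum=164+(29)=193
Option E: A[3] 41->24, delta=-17, new_sum=164+(-17)=147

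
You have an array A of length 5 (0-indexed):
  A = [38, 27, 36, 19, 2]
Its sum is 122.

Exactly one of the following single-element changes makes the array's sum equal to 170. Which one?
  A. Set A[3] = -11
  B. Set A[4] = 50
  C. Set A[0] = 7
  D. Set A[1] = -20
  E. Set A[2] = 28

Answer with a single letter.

Answer: B

Derivation:
Option A: A[3] 19->-11, delta=-30, new_sum=122+(-30)=92
Option B: A[4] 2->50, delta=48, new_sum=122+(48)=170 <-- matches target
Option C: A[0] 38->7, delta=-31, new_sum=122+(-31)=91
Option D: A[1] 27->-20, delta=-47, new_sum=122+(-47)=75
Option E: A[2] 36->28, delta=-8, new_sum=122+(-8)=114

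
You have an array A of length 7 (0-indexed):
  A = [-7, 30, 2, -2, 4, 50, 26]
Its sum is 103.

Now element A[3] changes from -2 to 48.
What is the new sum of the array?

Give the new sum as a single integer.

Answer: 153

Derivation:
Old value at index 3: -2
New value at index 3: 48
Delta = 48 - -2 = 50
New sum = old_sum + delta = 103 + (50) = 153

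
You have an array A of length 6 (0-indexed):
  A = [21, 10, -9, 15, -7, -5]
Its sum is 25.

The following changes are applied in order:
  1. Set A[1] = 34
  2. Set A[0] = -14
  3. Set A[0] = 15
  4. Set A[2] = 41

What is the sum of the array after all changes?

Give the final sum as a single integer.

Answer: 93

Derivation:
Initial sum: 25
Change 1: A[1] 10 -> 34, delta = 24, sum = 49
Change 2: A[0] 21 -> -14, delta = -35, sum = 14
Change 3: A[0] -14 -> 15, delta = 29, sum = 43
Change 4: A[2] -9 -> 41, delta = 50, sum = 93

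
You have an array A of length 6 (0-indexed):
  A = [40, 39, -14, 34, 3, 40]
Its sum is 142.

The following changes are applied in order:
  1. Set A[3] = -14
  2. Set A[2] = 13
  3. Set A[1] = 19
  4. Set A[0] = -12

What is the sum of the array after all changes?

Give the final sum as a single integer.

Answer: 49

Derivation:
Initial sum: 142
Change 1: A[3] 34 -> -14, delta = -48, sum = 94
Change 2: A[2] -14 -> 13, delta = 27, sum = 121
Change 3: A[1] 39 -> 19, delta = -20, sum = 101
Change 4: A[0] 40 -> -12, delta = -52, sum = 49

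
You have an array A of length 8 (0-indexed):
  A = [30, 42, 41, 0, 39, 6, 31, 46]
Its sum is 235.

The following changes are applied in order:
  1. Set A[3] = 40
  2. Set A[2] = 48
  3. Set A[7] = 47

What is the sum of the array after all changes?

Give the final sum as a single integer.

Answer: 283

Derivation:
Initial sum: 235
Change 1: A[3] 0 -> 40, delta = 40, sum = 275
Change 2: A[2] 41 -> 48, delta = 7, sum = 282
Change 3: A[7] 46 -> 47, delta = 1, sum = 283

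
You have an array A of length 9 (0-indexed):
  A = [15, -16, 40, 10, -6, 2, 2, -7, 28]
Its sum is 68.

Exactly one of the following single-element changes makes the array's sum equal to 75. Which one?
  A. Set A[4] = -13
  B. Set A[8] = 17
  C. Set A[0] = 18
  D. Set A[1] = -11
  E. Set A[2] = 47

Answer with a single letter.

Answer: E

Derivation:
Option A: A[4] -6->-13, delta=-7, new_sum=68+(-7)=61
Option B: A[8] 28->17, delta=-11, new_sum=68+(-11)=57
Option C: A[0] 15->18, delta=3, new_sum=68+(3)=71
Option D: A[1] -16->-11, delta=5, new_sum=68+(5)=73
Option E: A[2] 40->47, delta=7, new_sum=68+(7)=75 <-- matches target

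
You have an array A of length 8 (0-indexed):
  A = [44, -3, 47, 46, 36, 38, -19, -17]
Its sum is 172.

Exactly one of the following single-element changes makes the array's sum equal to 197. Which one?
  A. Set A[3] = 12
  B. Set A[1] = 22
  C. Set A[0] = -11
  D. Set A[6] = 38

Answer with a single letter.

Option A: A[3] 46->12, delta=-34, new_sum=172+(-34)=138
Option B: A[1] -3->22, delta=25, new_sum=172+(25)=197 <-- matches target
Option C: A[0] 44->-11, delta=-55, new_sum=172+(-55)=117
Option D: A[6] -19->38, delta=57, new_sum=172+(57)=229

Answer: B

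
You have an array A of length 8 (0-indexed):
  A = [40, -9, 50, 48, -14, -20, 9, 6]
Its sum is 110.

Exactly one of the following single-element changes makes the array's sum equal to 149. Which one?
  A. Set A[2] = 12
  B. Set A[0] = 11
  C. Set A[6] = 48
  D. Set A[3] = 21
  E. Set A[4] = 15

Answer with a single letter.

Answer: C

Derivation:
Option A: A[2] 50->12, delta=-38, new_sum=110+(-38)=72
Option B: A[0] 40->11, delta=-29, new_sum=110+(-29)=81
Option C: A[6] 9->48, delta=39, new_sum=110+(39)=149 <-- matches target
Option D: A[3] 48->21, delta=-27, new_sum=110+(-27)=83
Option E: A[4] -14->15, delta=29, new_sum=110+(29)=139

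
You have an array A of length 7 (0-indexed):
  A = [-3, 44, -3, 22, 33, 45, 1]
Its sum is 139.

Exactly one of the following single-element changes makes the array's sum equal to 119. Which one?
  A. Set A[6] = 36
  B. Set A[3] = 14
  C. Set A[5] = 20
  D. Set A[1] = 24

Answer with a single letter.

Option A: A[6] 1->36, delta=35, new_sum=139+(35)=174
Option B: A[3] 22->14, delta=-8, new_sum=139+(-8)=131
Option C: A[5] 45->20, delta=-25, new_sum=139+(-25)=114
Option D: A[1] 44->24, delta=-20, new_sum=139+(-20)=119 <-- matches target

Answer: D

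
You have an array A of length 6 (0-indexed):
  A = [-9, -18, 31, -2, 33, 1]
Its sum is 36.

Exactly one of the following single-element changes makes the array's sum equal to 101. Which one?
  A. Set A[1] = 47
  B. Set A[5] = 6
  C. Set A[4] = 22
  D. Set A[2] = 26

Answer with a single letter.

Option A: A[1] -18->47, delta=65, new_sum=36+(65)=101 <-- matches target
Option B: A[5] 1->6, delta=5, new_sum=36+(5)=41
Option C: A[4] 33->22, delta=-11, new_sum=36+(-11)=25
Option D: A[2] 31->26, delta=-5, new_sum=36+(-5)=31

Answer: A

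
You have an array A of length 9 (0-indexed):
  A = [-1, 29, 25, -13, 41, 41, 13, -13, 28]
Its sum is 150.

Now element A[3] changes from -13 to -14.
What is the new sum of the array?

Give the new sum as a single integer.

Old value at index 3: -13
New value at index 3: -14
Delta = -14 - -13 = -1
New sum = old_sum + delta = 150 + (-1) = 149

Answer: 149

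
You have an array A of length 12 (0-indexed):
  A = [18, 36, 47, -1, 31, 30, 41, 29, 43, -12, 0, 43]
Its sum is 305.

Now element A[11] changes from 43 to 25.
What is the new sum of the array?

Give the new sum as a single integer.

Old value at index 11: 43
New value at index 11: 25
Delta = 25 - 43 = -18
New sum = old_sum + delta = 305 + (-18) = 287

Answer: 287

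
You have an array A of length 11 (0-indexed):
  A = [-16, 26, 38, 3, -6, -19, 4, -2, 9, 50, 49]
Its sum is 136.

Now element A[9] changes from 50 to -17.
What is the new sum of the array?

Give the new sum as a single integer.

Old value at index 9: 50
New value at index 9: -17
Delta = -17 - 50 = -67
New sum = old_sum + delta = 136 + (-67) = 69

Answer: 69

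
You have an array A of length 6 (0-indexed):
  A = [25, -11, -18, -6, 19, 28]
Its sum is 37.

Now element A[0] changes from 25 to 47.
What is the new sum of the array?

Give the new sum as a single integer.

Old value at index 0: 25
New value at index 0: 47
Delta = 47 - 25 = 22
New sum = old_sum + delta = 37 + (22) = 59

Answer: 59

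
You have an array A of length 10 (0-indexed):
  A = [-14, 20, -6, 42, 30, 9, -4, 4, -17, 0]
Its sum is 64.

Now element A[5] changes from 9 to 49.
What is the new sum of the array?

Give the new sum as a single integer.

Answer: 104

Derivation:
Old value at index 5: 9
New value at index 5: 49
Delta = 49 - 9 = 40
New sum = old_sum + delta = 64 + (40) = 104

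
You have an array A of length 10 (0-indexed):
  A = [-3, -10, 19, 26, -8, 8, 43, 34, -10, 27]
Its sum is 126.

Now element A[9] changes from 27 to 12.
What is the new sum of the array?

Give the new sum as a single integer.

Answer: 111

Derivation:
Old value at index 9: 27
New value at index 9: 12
Delta = 12 - 27 = -15
New sum = old_sum + delta = 126 + (-15) = 111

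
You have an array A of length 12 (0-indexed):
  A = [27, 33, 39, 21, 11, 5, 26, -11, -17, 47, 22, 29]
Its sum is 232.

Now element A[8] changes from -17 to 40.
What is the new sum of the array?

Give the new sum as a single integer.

Answer: 289

Derivation:
Old value at index 8: -17
New value at index 8: 40
Delta = 40 - -17 = 57
New sum = old_sum + delta = 232 + (57) = 289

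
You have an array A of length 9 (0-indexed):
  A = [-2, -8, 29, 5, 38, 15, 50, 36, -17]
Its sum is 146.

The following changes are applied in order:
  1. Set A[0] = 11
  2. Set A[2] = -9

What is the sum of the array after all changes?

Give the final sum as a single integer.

Initial sum: 146
Change 1: A[0] -2 -> 11, delta = 13, sum = 159
Change 2: A[2] 29 -> -9, delta = -38, sum = 121

Answer: 121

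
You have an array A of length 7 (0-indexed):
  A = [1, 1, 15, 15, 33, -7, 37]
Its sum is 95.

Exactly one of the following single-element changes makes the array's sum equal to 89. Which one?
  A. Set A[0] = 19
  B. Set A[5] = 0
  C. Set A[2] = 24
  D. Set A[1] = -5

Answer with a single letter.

Answer: D

Derivation:
Option A: A[0] 1->19, delta=18, new_sum=95+(18)=113
Option B: A[5] -7->0, delta=7, new_sum=95+(7)=102
Option C: A[2] 15->24, delta=9, new_sum=95+(9)=104
Option D: A[1] 1->-5, delta=-6, new_sum=95+(-6)=89 <-- matches target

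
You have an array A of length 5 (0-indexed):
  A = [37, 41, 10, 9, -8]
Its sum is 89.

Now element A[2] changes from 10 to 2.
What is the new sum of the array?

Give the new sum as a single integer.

Answer: 81

Derivation:
Old value at index 2: 10
New value at index 2: 2
Delta = 2 - 10 = -8
New sum = old_sum + delta = 89 + (-8) = 81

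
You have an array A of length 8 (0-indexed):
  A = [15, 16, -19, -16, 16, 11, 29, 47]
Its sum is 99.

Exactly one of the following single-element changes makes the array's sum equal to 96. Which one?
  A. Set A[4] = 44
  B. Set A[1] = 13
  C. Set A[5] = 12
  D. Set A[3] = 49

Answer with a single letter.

Option A: A[4] 16->44, delta=28, new_sum=99+(28)=127
Option B: A[1] 16->13, delta=-3, new_sum=99+(-3)=96 <-- matches target
Option C: A[5] 11->12, delta=1, new_sum=99+(1)=100
Option D: A[3] -16->49, delta=65, new_sum=99+(65)=164

Answer: B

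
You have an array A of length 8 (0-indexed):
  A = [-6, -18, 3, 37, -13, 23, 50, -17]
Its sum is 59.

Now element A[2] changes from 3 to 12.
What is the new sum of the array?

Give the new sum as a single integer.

Answer: 68

Derivation:
Old value at index 2: 3
New value at index 2: 12
Delta = 12 - 3 = 9
New sum = old_sum + delta = 59 + (9) = 68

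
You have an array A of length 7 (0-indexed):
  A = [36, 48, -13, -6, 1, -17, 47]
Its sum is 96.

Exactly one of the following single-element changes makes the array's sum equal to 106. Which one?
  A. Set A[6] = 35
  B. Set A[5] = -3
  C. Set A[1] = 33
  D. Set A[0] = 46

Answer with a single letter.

Answer: D

Derivation:
Option A: A[6] 47->35, delta=-12, new_sum=96+(-12)=84
Option B: A[5] -17->-3, delta=14, new_sum=96+(14)=110
Option C: A[1] 48->33, delta=-15, new_sum=96+(-15)=81
Option D: A[0] 36->46, delta=10, new_sum=96+(10)=106 <-- matches target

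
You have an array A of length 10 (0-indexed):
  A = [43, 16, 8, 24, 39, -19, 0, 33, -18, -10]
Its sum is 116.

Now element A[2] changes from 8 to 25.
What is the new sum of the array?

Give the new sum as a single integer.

Answer: 133

Derivation:
Old value at index 2: 8
New value at index 2: 25
Delta = 25 - 8 = 17
New sum = old_sum + delta = 116 + (17) = 133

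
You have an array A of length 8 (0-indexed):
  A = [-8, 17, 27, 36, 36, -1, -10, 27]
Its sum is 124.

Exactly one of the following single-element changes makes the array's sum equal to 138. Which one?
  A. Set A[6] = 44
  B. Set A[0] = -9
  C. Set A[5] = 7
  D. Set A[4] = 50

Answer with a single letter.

Option A: A[6] -10->44, delta=54, new_sum=124+(54)=178
Option B: A[0] -8->-9, delta=-1, new_sum=124+(-1)=123
Option C: A[5] -1->7, delta=8, new_sum=124+(8)=132
Option D: A[4] 36->50, delta=14, new_sum=124+(14)=138 <-- matches target

Answer: D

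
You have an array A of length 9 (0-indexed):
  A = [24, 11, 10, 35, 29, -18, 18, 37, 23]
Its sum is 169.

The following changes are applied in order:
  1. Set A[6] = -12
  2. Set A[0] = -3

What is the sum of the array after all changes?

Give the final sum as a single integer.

Initial sum: 169
Change 1: A[6] 18 -> -12, delta = -30, sum = 139
Change 2: A[0] 24 -> -3, delta = -27, sum = 112

Answer: 112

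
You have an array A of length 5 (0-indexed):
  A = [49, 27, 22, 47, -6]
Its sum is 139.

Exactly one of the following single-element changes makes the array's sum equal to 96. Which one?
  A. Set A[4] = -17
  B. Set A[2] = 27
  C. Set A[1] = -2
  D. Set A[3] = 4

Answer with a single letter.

Option A: A[4] -6->-17, delta=-11, new_sum=139+(-11)=128
Option B: A[2] 22->27, delta=5, new_sum=139+(5)=144
Option C: A[1] 27->-2, delta=-29, new_sum=139+(-29)=110
Option D: A[3] 47->4, delta=-43, new_sum=139+(-43)=96 <-- matches target

Answer: D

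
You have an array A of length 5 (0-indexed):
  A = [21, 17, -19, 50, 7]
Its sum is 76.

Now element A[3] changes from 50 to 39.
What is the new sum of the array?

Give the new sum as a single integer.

Old value at index 3: 50
New value at index 3: 39
Delta = 39 - 50 = -11
New sum = old_sum + delta = 76 + (-11) = 65

Answer: 65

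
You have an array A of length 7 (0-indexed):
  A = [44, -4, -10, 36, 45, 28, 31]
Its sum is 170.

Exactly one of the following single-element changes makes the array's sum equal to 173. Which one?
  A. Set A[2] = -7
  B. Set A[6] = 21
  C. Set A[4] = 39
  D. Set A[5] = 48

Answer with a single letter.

Answer: A

Derivation:
Option A: A[2] -10->-7, delta=3, new_sum=170+(3)=173 <-- matches target
Option B: A[6] 31->21, delta=-10, new_sum=170+(-10)=160
Option C: A[4] 45->39, delta=-6, new_sum=170+(-6)=164
Option D: A[5] 28->48, delta=20, new_sum=170+(20)=190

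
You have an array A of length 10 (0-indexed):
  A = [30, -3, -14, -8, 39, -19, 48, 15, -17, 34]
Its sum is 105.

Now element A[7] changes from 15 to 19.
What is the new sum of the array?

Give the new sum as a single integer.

Old value at index 7: 15
New value at index 7: 19
Delta = 19 - 15 = 4
New sum = old_sum + delta = 105 + (4) = 109

Answer: 109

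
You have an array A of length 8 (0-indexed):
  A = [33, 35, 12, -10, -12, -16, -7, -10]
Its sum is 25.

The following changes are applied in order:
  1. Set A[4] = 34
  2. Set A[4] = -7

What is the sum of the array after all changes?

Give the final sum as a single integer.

Initial sum: 25
Change 1: A[4] -12 -> 34, delta = 46, sum = 71
Change 2: A[4] 34 -> -7, delta = -41, sum = 30

Answer: 30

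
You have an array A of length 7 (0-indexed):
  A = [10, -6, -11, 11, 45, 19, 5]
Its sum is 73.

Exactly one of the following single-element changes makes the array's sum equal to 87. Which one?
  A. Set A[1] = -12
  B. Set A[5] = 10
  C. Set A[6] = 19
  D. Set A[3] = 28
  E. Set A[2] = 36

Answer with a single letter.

Answer: C

Derivation:
Option A: A[1] -6->-12, delta=-6, new_sum=73+(-6)=67
Option B: A[5] 19->10, delta=-9, new_sum=73+(-9)=64
Option C: A[6] 5->19, delta=14, new_sum=73+(14)=87 <-- matches target
Option D: A[3] 11->28, delta=17, new_sum=73+(17)=90
Option E: A[2] -11->36, delta=47, new_sum=73+(47)=120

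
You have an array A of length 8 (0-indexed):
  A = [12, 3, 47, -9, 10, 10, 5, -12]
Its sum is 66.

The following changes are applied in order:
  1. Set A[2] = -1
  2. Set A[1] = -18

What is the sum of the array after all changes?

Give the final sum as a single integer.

Initial sum: 66
Change 1: A[2] 47 -> -1, delta = -48, sum = 18
Change 2: A[1] 3 -> -18, delta = -21, sum = -3

Answer: -3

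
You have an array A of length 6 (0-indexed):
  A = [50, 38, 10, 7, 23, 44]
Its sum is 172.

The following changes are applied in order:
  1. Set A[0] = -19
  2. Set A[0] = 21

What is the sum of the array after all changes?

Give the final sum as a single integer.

Answer: 143

Derivation:
Initial sum: 172
Change 1: A[0] 50 -> -19, delta = -69, sum = 103
Change 2: A[0] -19 -> 21, delta = 40, sum = 143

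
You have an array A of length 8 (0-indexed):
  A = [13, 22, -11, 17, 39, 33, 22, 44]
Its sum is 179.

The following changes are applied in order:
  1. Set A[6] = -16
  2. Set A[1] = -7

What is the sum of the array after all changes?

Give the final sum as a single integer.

Initial sum: 179
Change 1: A[6] 22 -> -16, delta = -38, sum = 141
Change 2: A[1] 22 -> -7, delta = -29, sum = 112

Answer: 112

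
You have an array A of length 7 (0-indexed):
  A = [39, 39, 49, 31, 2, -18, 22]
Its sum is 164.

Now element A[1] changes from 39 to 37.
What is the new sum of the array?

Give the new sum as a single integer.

Old value at index 1: 39
New value at index 1: 37
Delta = 37 - 39 = -2
New sum = old_sum + delta = 164 + (-2) = 162

Answer: 162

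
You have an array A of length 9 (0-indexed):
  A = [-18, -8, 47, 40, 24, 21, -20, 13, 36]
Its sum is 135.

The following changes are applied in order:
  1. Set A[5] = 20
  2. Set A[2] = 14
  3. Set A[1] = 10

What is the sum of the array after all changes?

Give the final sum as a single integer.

Answer: 119

Derivation:
Initial sum: 135
Change 1: A[5] 21 -> 20, delta = -1, sum = 134
Change 2: A[2] 47 -> 14, delta = -33, sum = 101
Change 3: A[1] -8 -> 10, delta = 18, sum = 119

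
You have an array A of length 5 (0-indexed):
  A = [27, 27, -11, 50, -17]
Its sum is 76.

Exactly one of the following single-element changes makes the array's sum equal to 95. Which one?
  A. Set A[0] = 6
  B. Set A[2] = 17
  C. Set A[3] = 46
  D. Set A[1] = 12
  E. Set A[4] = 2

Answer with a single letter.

Answer: E

Derivation:
Option A: A[0] 27->6, delta=-21, new_sum=76+(-21)=55
Option B: A[2] -11->17, delta=28, new_sum=76+(28)=104
Option C: A[3] 50->46, delta=-4, new_sum=76+(-4)=72
Option D: A[1] 27->12, delta=-15, new_sum=76+(-15)=61
Option E: A[4] -17->2, delta=19, new_sum=76+(19)=95 <-- matches target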